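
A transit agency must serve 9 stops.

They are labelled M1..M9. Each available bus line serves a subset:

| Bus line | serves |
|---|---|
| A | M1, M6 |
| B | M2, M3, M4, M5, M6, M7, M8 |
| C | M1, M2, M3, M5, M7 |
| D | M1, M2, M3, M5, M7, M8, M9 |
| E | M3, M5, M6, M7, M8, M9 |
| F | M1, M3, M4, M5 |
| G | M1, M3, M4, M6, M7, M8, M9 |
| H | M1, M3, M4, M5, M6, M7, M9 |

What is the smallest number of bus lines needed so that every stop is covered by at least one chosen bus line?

Take {C, G}. Their union is {M1, M2, M3, M4, M5, M6, M7, M8, M9}, which is all 9 stops.
No single bus line has all 9 stops (the largest, B, has 7), so 2 is optimal.

2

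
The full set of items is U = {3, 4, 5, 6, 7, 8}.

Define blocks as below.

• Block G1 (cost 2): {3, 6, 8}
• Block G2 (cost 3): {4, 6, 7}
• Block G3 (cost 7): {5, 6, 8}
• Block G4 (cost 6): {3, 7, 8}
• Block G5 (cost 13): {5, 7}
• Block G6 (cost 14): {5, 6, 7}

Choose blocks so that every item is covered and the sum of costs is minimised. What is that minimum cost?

G1, G2, G3 together cover every item (G1 ∪ G2 ∪ G3 = {3, 4, 5, 6, 7, 8}); total cost 2 + 3 + 7 = 12.
No covering selection has total cost below 12.

12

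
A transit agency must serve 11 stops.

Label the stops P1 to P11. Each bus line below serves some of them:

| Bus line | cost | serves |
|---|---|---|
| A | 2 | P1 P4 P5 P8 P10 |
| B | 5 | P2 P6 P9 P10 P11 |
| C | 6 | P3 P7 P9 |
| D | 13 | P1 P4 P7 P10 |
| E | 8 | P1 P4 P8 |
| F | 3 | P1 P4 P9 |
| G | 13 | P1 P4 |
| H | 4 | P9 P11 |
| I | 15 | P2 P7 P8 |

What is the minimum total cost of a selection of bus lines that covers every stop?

A, B, C together cover every stop (A ∪ B ∪ C = {P1, P2, P3, P4, P5, P6, P7, P8, P9, P10, P11}); total cost 2 + 5 + 6 = 13.
No covering selection has total cost below 13.

13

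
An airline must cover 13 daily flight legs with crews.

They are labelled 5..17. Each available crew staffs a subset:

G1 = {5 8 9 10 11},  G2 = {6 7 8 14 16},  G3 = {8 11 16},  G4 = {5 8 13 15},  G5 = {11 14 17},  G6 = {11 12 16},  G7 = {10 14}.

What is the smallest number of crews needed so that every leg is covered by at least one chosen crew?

Take {G1, G2, G4, G5, G6}. Their union is {5, 6, 7, 8, 9, 10, 11, 12, 13, 14, 15, 16, 17}, which is all 13 legs.
No 4 of the 7 crews cover everything (all 35 combinations miss at least one leg), so 5 is optimal.

5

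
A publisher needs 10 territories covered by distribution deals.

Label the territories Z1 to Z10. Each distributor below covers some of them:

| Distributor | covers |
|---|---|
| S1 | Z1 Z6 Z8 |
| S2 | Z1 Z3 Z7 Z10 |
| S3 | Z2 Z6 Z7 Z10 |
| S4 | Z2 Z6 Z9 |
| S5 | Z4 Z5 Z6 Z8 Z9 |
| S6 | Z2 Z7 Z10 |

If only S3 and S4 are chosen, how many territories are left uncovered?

5

Union of S3, S4 = {Z2, Z6, Z7, Z9, Z10}.
Not covered: Z1, Z3, Z4, Z5, Z8 — 5 territories.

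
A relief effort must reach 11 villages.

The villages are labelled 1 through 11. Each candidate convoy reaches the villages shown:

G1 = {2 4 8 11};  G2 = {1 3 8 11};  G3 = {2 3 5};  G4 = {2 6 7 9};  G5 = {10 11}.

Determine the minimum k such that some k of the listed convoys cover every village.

5

G1 and G2 and G3 and G4 and G5 together: G1 ∪ G2 ∪ G3 ∪ G4 ∪ G5 = {1, 2, 3, 4, 5, 6, 7, 8, 9, 10, 11} — every village is covered.
No 4 of the 5 convoys cover everything (all 5 combinations miss at least one village), so 5 is optimal.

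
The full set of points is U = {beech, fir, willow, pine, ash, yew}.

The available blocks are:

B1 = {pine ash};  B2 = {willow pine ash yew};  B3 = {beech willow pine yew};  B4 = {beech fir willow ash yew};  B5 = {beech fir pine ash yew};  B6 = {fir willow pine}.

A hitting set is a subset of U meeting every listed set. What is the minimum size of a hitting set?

2

Take H = {willow, ash}. Each listed block contains at least one of these, so H is a hitting set of size 2.
No single point lies in every block, so at least 2 are needed and 2 is optimal.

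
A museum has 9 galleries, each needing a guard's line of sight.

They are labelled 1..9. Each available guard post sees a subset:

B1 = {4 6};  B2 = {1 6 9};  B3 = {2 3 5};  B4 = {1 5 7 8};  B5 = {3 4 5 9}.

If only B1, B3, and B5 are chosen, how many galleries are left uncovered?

3

Union of B1, B3, B5 = {2, 3, 4, 5, 6, 9}.
Not covered: 1, 7, 8 — 3 galleries.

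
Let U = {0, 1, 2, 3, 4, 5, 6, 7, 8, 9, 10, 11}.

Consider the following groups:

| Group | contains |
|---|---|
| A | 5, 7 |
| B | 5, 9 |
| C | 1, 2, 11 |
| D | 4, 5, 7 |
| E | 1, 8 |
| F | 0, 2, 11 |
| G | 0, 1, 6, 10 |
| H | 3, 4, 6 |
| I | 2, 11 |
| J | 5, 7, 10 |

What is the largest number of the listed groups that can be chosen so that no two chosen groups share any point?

A, E, H, I are pairwise disjoint (A={5,7}; E={1,8}; H={3,4,6}; I={2,11}).
Every remaining group overlaps one of these, and no 5 of the listed groups are pairwise disjoint, so 4 is the maximum.

4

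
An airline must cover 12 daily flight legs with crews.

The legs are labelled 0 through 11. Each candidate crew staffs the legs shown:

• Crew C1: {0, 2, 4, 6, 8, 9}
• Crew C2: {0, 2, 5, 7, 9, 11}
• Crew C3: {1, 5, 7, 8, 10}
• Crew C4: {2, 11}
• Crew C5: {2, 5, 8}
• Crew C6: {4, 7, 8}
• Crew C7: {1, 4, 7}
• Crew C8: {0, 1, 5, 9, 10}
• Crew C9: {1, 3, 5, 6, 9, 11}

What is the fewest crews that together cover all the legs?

C1 and C3 and C9 together: C1 ∪ C3 ∪ C9 = {0, 1, 2, 3, 4, 5, 6, 7, 8, 9, 10, 11} — every leg is covered.
Only C9 contains 3, so C9 is forced; the remaining 6 legs need at least 2 more crews (each remaining crew adds at most 4) — so at least 3 crews are needed, and 3 is optimal.

3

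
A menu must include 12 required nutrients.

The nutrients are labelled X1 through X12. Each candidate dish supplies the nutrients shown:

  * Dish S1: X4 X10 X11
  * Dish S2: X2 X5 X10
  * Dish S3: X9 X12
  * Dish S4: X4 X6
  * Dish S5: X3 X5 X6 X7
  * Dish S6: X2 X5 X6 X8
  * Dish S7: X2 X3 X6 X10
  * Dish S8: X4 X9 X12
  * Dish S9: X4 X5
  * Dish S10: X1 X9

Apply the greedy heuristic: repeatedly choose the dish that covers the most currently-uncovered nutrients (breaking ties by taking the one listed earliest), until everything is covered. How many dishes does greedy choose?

Greedy: pick S5 (covers 4 new) → pick S1 (covers 3 new) → pick S3 (covers 2 new) → pick S6 (covers 2 new) → pick S10 (covers 1 new). Total picks: 5.

5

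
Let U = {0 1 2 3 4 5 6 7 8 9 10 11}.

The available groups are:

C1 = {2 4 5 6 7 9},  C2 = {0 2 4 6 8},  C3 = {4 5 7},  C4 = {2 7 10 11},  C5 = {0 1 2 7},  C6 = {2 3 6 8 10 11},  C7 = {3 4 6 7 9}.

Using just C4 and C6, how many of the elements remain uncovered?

5

Union of C4, C6 = {2, 3, 6, 7, 8, 10, 11}.
Not covered: 0, 1, 4, 5, 9 — 5 elements.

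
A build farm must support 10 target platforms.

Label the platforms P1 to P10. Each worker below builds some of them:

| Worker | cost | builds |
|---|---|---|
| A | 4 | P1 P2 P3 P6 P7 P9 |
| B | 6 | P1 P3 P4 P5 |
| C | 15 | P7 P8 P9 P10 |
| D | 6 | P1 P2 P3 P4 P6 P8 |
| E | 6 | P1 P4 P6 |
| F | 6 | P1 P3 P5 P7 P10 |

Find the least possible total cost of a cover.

A, D, F together cover every platform (A ∪ D ∪ F = {P1, P2, P3, P4, P5, P6, P7, P8, P9, P10}); total cost 4 + 6 + 6 = 16.
The greedy pick A, B, D, F costs 22; no covering selection beats 16.

16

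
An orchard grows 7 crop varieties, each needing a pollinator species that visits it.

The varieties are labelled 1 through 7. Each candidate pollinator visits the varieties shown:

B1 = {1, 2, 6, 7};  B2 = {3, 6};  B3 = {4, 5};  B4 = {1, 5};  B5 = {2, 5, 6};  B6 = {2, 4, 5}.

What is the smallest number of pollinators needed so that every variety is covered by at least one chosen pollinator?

3

B1 and B2 and B3 together: B1 ∪ B2 ∪ B3 = {1, 2, 3, 4, 5, 6, 7} — every variety is covered.
Only B2 contains 3, so B2 is forced; the remaining 5 varieties need at least 2 more pollinators (each remaining pollinator adds at most 3) — so at least 3 pollinators are needed, and 3 is optimal.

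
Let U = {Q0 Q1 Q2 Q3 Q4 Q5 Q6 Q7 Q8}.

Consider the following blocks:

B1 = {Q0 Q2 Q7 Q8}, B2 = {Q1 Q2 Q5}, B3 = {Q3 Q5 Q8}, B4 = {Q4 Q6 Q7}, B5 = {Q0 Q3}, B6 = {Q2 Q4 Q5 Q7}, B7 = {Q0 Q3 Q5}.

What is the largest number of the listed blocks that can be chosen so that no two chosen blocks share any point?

B2, B4, B5 are pairwise disjoint (B2={Q1,Q2,Q5}; B4={Q4,Q6,Q7}; B5={Q0,Q3}).
Every remaining block overlaps one of these, and no 4 of the listed blocks are pairwise disjoint, so 3 is the maximum.

3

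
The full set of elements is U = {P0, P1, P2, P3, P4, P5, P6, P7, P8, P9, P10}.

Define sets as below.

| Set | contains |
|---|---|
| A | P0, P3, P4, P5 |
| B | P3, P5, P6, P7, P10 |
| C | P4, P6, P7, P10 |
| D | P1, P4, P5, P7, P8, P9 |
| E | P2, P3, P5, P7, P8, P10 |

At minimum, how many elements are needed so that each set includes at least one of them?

2

Take H = {P5, P10}. Each listed set contains at least one of these, so H is a hitting set of size 2.
No single element lies in every set, so at least 2 are needed and 2 is optimal.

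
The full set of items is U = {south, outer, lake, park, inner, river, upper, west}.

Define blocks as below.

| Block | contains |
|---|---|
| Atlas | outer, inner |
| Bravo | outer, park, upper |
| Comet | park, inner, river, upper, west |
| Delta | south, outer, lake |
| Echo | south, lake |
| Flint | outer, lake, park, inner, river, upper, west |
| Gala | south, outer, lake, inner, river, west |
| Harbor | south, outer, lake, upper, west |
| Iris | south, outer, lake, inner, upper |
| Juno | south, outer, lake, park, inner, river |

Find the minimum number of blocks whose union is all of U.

Bravo and Gala together: Bravo ∪ Gala = {south, outer, lake, park, inner, river, upper, west} — every item is covered.
No single block has all 8 items (the largest, Flint, has 7), so 2 is optimal.

2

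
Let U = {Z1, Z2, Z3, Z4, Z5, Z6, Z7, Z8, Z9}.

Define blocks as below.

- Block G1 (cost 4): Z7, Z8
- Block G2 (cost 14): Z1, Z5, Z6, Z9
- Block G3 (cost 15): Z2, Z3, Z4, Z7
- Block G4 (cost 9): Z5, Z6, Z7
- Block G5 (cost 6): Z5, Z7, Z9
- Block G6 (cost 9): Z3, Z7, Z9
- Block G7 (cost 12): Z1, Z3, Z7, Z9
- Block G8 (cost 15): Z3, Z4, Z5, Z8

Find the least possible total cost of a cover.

G1, G2, G3 together cover every element (G1 ∪ G2 ∪ G3 = {Z1, Z2, Z3, Z4, Z5, Z6, Z7, Z8, Z9}); total cost 4 + 14 + 15 = 33.
The greedy pick G1, G5, G3, G2 costs 39; no covering selection beats 33.

33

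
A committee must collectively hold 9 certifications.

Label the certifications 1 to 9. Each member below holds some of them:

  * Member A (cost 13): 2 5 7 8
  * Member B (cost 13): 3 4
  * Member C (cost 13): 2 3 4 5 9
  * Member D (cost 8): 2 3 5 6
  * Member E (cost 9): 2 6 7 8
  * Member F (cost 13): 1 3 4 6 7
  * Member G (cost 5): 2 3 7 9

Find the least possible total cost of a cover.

A, F, G together cover every certification (A ∪ F ∪ G = {1, 2, 3, 4, 5, 6, 7, 8, 9}); total cost 13 + 13 + 5 = 31.
The greedy pick G, D, F, E costs 35; no covering selection beats 31.

31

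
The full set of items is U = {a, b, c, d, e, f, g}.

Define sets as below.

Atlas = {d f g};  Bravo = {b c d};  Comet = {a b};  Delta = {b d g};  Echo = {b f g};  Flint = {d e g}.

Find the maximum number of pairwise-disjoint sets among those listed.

Comet, Flint are pairwise disjoint (Comet={a,b}; Flint={d,e,g}).
Every remaining set overlaps one of these, and no 3 of the listed sets are pairwise disjoint, so 2 is the maximum.

2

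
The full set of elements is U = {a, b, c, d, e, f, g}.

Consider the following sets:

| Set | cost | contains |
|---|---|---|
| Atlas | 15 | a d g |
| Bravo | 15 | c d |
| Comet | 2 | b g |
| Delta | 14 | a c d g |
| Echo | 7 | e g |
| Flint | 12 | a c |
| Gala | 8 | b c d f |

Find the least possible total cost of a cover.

Echo, Flint, Gala together cover every element (Echo ∪ Flint ∪ Gala = {a, b, c, d, e, f, g}); total cost 7 + 12 + 8 = 27.
The greedy pick Comet, Gala, Echo, Flint costs 29; no covering selection beats 27.

27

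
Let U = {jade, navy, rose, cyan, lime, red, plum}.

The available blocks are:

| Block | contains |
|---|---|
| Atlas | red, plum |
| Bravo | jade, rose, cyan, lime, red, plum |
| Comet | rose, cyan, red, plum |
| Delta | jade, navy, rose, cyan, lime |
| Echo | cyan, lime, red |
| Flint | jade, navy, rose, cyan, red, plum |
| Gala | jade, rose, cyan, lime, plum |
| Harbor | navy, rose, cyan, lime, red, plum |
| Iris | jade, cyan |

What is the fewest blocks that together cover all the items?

2

Comet and Delta together: Comet ∪ Delta = {jade, navy, rose, cyan, lime, red, plum} — every item is covered.
No single block has all 7 items (the largest, Bravo, has 6), so 2 is optimal.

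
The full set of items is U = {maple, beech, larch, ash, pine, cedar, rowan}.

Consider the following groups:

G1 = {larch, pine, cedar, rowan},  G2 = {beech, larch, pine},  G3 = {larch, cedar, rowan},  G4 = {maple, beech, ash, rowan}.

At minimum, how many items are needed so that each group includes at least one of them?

2

H = {beech, rowan} meets every group (each contains at least one member of H), and |H| = 2.
No single item lies in every group, so at least 2 are needed and 2 is optimal.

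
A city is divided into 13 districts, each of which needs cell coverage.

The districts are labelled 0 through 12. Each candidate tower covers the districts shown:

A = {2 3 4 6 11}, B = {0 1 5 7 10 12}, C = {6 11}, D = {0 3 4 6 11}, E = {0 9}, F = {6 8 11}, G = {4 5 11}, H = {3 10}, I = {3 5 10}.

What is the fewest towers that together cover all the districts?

4

Take {A, B, E, F}. Their union is {0, 1, 2, 3, 4, 5, 6, 7, 8, 9, 10, 11, 12}, which is all 13 districts.
Only E contains 9, so E is forced; the remaining 11 districts need at least 3 more towers (each remaining tower adds at most 5) — so at least 4 towers are needed, and 4 is optimal.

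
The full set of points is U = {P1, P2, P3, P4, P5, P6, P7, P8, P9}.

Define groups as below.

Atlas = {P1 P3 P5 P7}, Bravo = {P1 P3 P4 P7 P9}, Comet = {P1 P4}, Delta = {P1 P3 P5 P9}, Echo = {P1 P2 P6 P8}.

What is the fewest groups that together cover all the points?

3

Atlas, Bravo, and Echo cover everything between them: the union {P1, P2, P3, P4, P5, P6, P7, P8, P9} is all of U.
Only Echo contains P2, so Echo is forced; the remaining 5 points need at least 2 more groups (each remaining group adds at most 4) — so at least 3 groups are needed, and 3 is optimal.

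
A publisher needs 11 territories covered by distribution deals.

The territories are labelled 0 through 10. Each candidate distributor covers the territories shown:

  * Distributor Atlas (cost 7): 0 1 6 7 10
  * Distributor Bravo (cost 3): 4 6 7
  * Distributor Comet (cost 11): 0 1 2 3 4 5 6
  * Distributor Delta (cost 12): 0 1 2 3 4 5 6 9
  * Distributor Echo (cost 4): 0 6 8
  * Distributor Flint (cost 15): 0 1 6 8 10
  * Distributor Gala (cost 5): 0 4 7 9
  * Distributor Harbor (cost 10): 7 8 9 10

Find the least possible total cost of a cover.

21

Comet, Harbor together cover every territory (Comet ∪ Harbor = {0, 1, 2, 3, 4, 5, 6, 7, 8, 9, 10}); total cost 11 + 10 = 21.
The greedy pick Bravo, Delta, Echo, Atlas costs 26; no covering selection beats 21.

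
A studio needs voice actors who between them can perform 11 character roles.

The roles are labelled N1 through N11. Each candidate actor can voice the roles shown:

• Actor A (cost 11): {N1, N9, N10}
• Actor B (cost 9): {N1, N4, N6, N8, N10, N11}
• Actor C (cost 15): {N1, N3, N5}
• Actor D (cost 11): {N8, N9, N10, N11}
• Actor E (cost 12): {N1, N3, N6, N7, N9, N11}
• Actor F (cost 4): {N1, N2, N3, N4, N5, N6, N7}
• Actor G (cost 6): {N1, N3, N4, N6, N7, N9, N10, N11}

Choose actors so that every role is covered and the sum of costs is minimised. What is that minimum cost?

D, F together cover every role (D ∪ F = {N1, N2, N3, N4, N5, N6, N7, N8, N9, N10, N11}); total cost 11 + 4 = 15.
The greedy pick F, G, B costs 19; no covering selection beats 15.

15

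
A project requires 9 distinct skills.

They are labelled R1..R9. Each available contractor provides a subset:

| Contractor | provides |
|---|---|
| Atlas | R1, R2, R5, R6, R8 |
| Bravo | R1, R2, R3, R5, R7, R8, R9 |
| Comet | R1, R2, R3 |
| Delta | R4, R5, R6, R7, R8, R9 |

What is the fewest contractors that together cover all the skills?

2

Take {Bravo, Delta}. Their union is {R1, R2, R3, R4, R5, R6, R7, R8, R9}, which is all 9 skills.
No single contractor has all 9 skills (the largest, Bravo, has 7), so 2 is optimal.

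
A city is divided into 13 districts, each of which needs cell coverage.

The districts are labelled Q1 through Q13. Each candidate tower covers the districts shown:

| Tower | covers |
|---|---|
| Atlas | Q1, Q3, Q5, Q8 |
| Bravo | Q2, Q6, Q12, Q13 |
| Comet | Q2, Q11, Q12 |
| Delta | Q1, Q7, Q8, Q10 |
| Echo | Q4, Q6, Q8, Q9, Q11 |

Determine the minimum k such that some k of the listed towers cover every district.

4

Take {Atlas, Bravo, Delta, Echo}. Their union is {Q1, Q2, Q3, Q4, Q5, Q6, Q7, Q8, Q9, Q10, Q11, Q12, Q13}, which is all 13 districts.
Only Atlas contains Q3, so Atlas is forced; the remaining 9 districts need at least 3 more towers (each remaining tower adds at most 4) — so at least 4 towers are needed, and 4 is optimal.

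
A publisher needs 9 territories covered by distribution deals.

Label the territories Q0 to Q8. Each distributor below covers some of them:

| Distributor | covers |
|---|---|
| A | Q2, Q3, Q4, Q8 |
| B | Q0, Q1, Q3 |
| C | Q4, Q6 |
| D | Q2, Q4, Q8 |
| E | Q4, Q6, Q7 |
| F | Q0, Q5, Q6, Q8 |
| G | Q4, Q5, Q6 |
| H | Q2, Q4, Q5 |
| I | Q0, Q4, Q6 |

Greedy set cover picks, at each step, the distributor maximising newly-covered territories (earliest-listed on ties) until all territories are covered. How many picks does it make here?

4

Greedy: pick A (covers 4 new) → pick F (covers 3 new) → pick B (covers 1 new) → pick E (covers 1 new). Total picks: 4.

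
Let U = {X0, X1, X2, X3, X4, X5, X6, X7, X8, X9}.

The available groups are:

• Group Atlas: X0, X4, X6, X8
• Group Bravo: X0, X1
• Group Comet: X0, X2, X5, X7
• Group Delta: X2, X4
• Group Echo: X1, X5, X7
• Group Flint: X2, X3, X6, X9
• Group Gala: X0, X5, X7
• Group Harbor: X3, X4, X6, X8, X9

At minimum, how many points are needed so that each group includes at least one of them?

The 4 points {X0, X2, X7, X9} hit every group.
No choice of 3 points meets every group, so 4 is the minimum.

4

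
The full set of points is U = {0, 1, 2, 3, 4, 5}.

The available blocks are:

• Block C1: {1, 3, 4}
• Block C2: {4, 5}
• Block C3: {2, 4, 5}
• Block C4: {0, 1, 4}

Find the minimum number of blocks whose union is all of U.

Take {C1, C3, C4}. Their union is {0, 1, 2, 3, 4, 5}, which is all 6 points.
Only C4 contains 0, so C4 is forced; the remaining 3 points need at least 2 more blocks (each remaining block adds at most 2) — so at least 3 blocks are needed, and 3 is optimal.

3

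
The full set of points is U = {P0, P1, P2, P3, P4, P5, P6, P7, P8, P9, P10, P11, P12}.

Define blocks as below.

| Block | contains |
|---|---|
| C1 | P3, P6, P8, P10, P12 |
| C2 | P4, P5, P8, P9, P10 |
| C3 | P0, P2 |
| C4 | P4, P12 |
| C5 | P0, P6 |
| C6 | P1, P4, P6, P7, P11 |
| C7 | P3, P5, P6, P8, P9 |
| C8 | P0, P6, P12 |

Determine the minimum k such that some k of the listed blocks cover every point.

Take {C1, C2, C3, C6}. Their union is {P0, P1, P2, P3, P4, P5, P6, P7, P8, P9, P10, P11, P12}, which is all 13 points.
Only C3 contains P2, so C3 is forced; the remaining 11 points need at least 3 more blocks (each remaining block adds at most 5) — so at least 4 blocks are needed, and 4 is optimal.

4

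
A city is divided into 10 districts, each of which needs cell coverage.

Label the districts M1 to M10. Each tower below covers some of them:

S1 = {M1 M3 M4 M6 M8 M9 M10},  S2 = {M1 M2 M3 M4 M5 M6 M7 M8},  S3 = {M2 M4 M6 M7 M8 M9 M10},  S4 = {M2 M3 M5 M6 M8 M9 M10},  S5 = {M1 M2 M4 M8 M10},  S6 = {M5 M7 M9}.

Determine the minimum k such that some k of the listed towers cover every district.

S2 and S4 together: S2 ∪ S4 = {M1, M2, M3, M4, M5, M6, M7, M8, M9, M10} — every district is covered.
No single tower has all 10 districts (the largest, S2, has 8), so 2 is optimal.

2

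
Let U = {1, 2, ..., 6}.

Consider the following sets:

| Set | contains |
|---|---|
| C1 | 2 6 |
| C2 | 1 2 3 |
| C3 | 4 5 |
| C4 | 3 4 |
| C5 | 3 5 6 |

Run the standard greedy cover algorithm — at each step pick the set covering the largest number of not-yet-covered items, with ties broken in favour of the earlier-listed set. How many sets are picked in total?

3

Greedy: pick C2 (covers 3 new) → pick C3 (covers 2 new) → pick C1 (covers 1 new). Total picks: 3.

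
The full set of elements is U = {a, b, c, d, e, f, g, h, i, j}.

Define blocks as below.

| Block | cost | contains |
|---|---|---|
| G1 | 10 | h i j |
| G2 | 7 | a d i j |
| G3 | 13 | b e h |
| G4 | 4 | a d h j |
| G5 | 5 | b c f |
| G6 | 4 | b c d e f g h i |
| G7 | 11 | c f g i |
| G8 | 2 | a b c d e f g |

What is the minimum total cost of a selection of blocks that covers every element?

G4, G6 together cover every element (G4 ∪ G6 = {a, b, c, d, e, f, g, h, i, j}); total cost 4 + 4 = 8.
The greedy pick G8, G4, G6 costs 10; no covering selection beats 8.

8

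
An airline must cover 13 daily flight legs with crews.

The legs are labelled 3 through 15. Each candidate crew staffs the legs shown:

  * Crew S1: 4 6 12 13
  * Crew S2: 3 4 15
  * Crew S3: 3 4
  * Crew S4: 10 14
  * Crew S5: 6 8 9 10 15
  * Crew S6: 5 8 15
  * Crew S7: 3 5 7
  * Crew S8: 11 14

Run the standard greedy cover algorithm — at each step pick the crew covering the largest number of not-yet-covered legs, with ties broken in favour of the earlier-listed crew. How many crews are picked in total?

4

Greedy: pick S5 (covers 5 new) → pick S1 (covers 3 new) → pick S7 (covers 3 new) → pick S8 (covers 2 new). Total picks: 4.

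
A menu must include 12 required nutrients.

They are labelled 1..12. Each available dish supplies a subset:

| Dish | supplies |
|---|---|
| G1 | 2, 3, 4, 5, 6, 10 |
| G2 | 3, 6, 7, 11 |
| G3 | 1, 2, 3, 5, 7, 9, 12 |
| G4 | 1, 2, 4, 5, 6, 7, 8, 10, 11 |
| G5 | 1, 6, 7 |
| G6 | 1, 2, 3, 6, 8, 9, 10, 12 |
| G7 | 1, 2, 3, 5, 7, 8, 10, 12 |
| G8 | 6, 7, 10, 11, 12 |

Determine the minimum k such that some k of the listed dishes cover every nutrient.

2

Take {G3, G4}. Their union is {1, 2, 3, 4, 5, 6, 7, 8, 9, 10, 11, 12}, which is all 12 nutrients.
No single dish has all 12 nutrients (the largest, G4, has 9), so 2 is optimal.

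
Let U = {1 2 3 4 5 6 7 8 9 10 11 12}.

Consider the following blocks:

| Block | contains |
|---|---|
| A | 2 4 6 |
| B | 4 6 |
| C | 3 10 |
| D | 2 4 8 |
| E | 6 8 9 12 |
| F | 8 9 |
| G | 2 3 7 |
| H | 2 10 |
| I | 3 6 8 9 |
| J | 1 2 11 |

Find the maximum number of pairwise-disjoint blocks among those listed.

4

B, C, F, J are pairwise disjoint (B={4,6}; C={3,10}; F={8,9}; J={1,2,11}).
Every remaining block overlaps one of these, and no 5 of the listed blocks are pairwise disjoint, so 4 is the maximum.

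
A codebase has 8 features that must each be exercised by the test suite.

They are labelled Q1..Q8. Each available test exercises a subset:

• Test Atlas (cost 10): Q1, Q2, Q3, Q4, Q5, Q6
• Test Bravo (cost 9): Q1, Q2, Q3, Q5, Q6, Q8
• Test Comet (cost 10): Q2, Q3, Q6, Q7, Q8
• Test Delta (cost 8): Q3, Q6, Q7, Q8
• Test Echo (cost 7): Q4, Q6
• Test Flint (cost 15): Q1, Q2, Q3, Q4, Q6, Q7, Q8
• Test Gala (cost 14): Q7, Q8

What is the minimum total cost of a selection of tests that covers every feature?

Atlas, Delta together cover every feature (Atlas ∪ Delta = {Q1, Q2, Q3, Q4, Q5, Q6, Q7, Q8}); total cost 10 + 8 = 18.
The greedy pick Bravo, Echo, Delta costs 24; no covering selection beats 18.

18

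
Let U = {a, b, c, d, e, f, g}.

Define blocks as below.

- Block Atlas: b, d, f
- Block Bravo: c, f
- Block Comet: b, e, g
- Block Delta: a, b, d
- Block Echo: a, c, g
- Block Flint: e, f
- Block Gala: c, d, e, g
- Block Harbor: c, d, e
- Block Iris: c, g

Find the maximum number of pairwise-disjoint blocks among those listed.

3

Delta, Flint, Iris are pairwise disjoint (Delta={a,b,d}; Flint={e,f}; Iris={c,g}).
Every remaining block overlaps one of these, and no 4 of the listed blocks are pairwise disjoint, so 3 is the maximum.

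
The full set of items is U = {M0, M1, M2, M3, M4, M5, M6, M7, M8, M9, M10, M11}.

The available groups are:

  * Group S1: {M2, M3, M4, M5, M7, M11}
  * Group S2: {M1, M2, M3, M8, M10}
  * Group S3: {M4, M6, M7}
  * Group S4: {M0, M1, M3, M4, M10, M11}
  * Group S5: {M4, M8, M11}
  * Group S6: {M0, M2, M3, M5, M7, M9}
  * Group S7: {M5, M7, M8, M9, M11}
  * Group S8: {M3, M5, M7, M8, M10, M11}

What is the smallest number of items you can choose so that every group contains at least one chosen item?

Take H = {M0, M4, M8}. Each listed group contains at least one of these, so H is a hitting set of size 3.
No choice of 2 items meets every group, so 3 is the minimum.

3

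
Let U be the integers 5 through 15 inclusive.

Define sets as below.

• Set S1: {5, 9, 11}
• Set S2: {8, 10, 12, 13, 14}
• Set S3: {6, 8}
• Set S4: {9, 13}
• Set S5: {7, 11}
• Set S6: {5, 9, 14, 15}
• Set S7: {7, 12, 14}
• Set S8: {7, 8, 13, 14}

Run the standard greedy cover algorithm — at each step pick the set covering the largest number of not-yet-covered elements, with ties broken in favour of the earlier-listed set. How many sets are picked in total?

5

Greedy: pick S2 (covers 5 new) → pick S1 (covers 3 new) → pick S3 (covers 1 new) → pick S5 (covers 1 new) → pick S6 (covers 1 new). Total picks: 5.
(The true minimum cover uses only 4 sets, so greedy is not optimal here.)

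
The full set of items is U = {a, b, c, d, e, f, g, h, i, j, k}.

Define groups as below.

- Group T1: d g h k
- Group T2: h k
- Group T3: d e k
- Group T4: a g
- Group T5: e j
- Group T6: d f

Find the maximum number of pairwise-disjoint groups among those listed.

4

T2, T4, T5, T6 are pairwise disjoint (T2={h,k}; T4={a,g}; T5={e,j}; T6={d,f}).
Every remaining group overlaps one of these, and no 5 of the listed groups are pairwise disjoint, so 4 is the maximum.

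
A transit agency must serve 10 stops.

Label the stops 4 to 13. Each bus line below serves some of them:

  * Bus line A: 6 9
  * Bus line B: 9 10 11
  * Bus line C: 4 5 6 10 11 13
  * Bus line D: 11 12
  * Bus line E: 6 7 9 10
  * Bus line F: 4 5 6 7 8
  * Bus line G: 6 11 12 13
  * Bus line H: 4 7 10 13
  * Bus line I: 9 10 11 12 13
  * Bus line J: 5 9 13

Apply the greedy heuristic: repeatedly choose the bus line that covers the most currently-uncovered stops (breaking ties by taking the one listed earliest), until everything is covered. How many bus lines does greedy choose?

4

Greedy: pick C (covers 6 new) → pick E (covers 2 new) → pick D (covers 1 new) → pick F (covers 1 new). Total picks: 4.
(The true minimum cover uses only 2 bus lines, so greedy is not optimal here.)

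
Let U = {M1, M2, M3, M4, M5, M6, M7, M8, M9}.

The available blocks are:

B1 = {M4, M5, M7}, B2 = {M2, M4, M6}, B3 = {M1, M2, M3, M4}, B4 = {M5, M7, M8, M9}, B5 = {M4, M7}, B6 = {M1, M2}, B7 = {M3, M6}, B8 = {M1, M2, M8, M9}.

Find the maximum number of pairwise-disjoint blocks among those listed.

3

B5, B6, B7 are pairwise disjoint (B5={M4,M7}; B6={M1,M2}; B7={M3,M6}).
Every remaining block overlaps one of these, and no 4 of the listed blocks are pairwise disjoint, so 3 is the maximum.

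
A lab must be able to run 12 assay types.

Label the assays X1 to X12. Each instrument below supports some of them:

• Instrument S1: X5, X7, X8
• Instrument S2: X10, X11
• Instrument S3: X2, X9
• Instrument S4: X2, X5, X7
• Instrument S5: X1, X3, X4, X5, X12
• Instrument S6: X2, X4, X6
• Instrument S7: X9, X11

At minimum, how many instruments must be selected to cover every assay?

Take {S1, S2, S3, S5, S6}. Their union is {X1, X2, X3, X4, X5, X6, X7, X8, X9, X10, X11, X12}, which is all 12 assays.
Only S5 contains X1, so S5 is forced; the remaining 7 assays need at least 4 more instruments (each remaining instrument adds at most 2) — so at least 5 instruments are needed, and 5 is optimal.

5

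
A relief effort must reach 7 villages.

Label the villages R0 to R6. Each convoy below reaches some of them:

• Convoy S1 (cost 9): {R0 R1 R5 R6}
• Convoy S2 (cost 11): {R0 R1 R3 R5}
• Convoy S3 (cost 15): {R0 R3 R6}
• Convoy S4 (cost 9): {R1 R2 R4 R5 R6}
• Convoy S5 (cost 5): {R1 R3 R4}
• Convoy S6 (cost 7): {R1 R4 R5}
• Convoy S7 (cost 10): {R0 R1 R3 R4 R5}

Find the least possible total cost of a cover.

19

S4, S7 together cover every village (S4 ∪ S7 = {R0, R1, R2, R3, R4, R5, R6}); total cost 9 + 10 = 19.
The greedy pick S5, S1, S4 costs 23; no covering selection beats 19.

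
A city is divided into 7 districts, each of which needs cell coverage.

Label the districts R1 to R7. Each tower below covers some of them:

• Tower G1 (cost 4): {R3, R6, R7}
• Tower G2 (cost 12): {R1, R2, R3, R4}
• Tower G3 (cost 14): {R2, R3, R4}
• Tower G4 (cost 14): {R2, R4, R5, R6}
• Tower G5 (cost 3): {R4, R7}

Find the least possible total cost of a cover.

G2, G4, G5 together cover every district (G2 ∪ G4 ∪ G5 = {R1, R2, R3, R4, R5, R6, R7}); total cost 12 + 14 + 3 = 29.
The greedy pick G1, G5, G2, G4 costs 33; no covering selection beats 29.

29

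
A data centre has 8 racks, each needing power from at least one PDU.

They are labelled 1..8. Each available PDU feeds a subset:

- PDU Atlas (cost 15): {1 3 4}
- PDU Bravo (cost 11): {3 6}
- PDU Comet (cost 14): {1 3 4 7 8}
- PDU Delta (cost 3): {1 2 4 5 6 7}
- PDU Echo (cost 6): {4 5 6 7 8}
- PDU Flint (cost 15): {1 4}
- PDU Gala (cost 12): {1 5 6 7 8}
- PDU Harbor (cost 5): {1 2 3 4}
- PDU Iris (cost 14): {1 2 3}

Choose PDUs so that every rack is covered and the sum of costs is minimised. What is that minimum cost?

11

Echo, Harbor together cover every rack (Echo ∪ Harbor = {1, 2, 3, 4, 5, 6, 7, 8}); total cost 6 + 5 = 11.
The greedy pick Delta, Harbor, Echo costs 14; no covering selection beats 11.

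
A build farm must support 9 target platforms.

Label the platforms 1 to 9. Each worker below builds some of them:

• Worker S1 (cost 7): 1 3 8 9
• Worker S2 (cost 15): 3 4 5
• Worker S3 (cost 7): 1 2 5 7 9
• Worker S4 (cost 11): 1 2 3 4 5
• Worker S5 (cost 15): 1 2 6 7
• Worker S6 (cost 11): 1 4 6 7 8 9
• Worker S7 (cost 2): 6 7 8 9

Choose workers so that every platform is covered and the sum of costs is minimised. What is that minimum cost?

S4, S7 together cover every platform (S4 ∪ S7 = {1, 2, 3, 4, 5, 6, 7, 8, 9}); total cost 11 + 2 = 13.
No covering selection has total cost below 13.

13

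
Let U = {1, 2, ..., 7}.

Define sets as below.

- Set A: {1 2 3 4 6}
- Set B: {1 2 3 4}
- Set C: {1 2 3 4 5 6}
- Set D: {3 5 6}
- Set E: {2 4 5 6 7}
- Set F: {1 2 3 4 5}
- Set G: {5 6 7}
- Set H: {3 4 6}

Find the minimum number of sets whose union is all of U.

2

B and G cover everything between them: the union {1, 2, 3, 4, 5, 6, 7} is all of U.
No single set has all 7 elements (the largest, C, has 6), so 2 is optimal.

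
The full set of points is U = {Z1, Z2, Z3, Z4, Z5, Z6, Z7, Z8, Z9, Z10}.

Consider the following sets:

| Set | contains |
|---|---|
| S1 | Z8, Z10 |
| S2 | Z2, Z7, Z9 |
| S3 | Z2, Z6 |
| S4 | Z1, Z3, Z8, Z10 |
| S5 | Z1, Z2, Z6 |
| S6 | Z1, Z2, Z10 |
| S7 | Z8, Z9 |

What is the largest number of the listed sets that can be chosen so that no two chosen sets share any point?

2

S2, S4 are pairwise disjoint (S2={Z2,Z7,Z9}; S4={Z1,Z3,Z8,Z10}).
Every remaining set overlaps one of these, and no 3 of the listed sets are pairwise disjoint, so 2 is the maximum.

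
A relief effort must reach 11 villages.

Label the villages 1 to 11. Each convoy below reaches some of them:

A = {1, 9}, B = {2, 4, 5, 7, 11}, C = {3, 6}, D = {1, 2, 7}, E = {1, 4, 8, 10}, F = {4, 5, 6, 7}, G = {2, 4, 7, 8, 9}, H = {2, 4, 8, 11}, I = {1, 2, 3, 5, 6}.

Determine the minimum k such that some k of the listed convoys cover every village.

4

A and B and C and E together: A ∪ B ∪ C ∪ E = {1, 2, 3, 4, 5, 6, 7, 8, 9, 10, 11} — every village is covered.
No 3 of the 9 convoys cover everything (all 84 combinations miss at least one village), so 4 is optimal.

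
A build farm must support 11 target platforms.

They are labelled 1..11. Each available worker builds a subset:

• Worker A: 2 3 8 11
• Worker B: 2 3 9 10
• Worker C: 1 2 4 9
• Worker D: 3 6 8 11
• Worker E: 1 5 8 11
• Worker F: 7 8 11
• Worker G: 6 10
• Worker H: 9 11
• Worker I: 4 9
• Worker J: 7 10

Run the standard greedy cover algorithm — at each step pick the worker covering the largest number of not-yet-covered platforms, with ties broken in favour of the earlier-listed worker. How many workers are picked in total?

Greedy: pick A (covers 4 new) → pick C (covers 3 new) → pick G (covers 2 new) → pick E (covers 1 new) → pick F (covers 1 new). Total picks: 5.
(The true minimum cover uses only 4 workers, so greedy is not optimal here.)

5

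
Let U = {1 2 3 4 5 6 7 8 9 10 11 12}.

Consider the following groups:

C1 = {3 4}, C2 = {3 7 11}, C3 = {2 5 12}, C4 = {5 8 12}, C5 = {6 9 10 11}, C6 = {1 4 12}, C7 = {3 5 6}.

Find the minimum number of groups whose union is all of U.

5

C2, C3, C4, C5, and C6 cover everything between them: the union {1, 2, 3, 4, 5, 6, 7, 8, 9, 10, 11, 12} is all of U.
No 4 of the 7 groups cover everything (all 35 combinations miss at least one item), so 5 is optimal.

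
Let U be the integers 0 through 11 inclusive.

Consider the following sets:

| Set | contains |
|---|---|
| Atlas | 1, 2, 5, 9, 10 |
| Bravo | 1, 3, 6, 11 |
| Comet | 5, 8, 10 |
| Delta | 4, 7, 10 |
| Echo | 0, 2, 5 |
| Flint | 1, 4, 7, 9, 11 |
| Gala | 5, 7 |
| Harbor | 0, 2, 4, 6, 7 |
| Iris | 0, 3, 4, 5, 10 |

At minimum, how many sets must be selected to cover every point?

4

Bravo, Comet, Echo, and Flint cover everything between them: the union {0, 1, 2, 3, 4, 5, 6, 7, 8, 9, 10, 11} is all of U.
No 3 of the 9 sets cover everything (all 84 combinations miss at least one point), so 4 is optimal.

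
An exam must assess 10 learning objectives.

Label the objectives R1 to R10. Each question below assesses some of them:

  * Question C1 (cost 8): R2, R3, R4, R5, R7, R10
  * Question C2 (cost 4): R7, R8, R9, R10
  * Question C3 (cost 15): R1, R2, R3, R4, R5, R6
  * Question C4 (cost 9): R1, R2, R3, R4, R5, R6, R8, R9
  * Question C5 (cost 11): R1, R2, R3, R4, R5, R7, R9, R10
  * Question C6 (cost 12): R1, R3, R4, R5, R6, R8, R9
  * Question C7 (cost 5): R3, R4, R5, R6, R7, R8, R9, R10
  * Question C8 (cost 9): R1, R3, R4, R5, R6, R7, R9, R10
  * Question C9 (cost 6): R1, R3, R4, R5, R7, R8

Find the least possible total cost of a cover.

C2, C4 together cover every objective (C2 ∪ C4 = {R1, R2, R3, R4, R5, R6, R7, R8, R9, R10}); total cost 4 + 9 = 13.
The greedy pick C7, C4 costs 14; no covering selection beats 13.

13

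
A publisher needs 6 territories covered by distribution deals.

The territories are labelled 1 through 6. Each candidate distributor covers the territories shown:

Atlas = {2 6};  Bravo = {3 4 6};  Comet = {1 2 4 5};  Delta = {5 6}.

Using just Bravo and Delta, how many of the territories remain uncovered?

Union of Bravo, Delta = {3, 4, 5, 6}.
Not covered: 1, 2 — 2 territories.

2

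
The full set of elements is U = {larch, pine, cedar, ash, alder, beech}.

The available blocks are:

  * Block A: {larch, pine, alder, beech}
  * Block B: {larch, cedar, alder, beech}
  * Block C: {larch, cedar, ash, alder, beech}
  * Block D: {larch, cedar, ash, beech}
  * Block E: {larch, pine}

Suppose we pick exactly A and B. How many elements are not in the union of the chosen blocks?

Union of A, B = {larch, pine, cedar, alder, beech}.
Not covered: ash — 1 element.

1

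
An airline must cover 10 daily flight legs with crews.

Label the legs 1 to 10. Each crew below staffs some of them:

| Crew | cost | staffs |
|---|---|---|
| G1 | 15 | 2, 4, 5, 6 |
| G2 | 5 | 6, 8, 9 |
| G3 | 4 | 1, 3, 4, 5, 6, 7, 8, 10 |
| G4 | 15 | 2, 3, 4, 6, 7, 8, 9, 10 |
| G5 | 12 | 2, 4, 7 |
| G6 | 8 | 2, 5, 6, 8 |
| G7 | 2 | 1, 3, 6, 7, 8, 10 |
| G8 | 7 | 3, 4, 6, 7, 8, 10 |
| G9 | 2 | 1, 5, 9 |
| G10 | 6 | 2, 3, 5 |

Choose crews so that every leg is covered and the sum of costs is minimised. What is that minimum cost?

12

G3, G9, G10 together cover every leg (G3 ∪ G9 ∪ G10 = {1, 2, 3, 4, 5, 6, 7, 8, 9, 10}); total cost 4 + 2 + 6 = 12.
The greedy pick G7, G9, G3, G10 costs 14; no covering selection beats 12.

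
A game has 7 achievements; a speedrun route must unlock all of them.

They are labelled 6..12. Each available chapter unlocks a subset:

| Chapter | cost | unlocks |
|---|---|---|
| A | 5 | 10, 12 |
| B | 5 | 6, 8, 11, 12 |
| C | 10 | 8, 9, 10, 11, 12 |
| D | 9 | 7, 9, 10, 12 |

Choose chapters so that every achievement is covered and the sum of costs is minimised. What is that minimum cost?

B, D together cover every achievement (B ∪ D = {6, 7, 8, 9, 10, 11, 12}); total cost 5 + 9 = 14.
No covering selection has total cost below 14.

14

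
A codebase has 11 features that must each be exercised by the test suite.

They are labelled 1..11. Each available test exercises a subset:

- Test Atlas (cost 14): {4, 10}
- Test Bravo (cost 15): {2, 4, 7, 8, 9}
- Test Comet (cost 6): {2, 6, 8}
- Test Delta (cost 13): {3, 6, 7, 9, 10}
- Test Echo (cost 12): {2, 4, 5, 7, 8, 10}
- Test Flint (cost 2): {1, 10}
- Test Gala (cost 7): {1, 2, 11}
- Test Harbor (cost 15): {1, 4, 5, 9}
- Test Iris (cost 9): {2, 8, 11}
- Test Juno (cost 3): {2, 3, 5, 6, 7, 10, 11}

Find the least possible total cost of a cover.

Bravo, Flint, Juno together cover every feature (Bravo ∪ Flint ∪ Juno = {1, 2, 3, 4, 5, 6, 7, 8, 9, 10, 11}); total cost 15 + 2 + 3 = 20.
No covering selection has total cost below 20.

20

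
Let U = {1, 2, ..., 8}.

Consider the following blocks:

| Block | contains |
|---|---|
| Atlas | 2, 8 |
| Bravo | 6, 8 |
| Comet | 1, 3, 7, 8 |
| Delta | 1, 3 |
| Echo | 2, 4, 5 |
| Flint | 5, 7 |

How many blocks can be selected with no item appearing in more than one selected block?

Atlas, Delta, Flint are pairwise disjoint (Atlas={2,8}; Delta={1,3}; Flint={5,7}).
Every remaining block overlaps one of these, and no 4 of the listed blocks are pairwise disjoint, so 3 is the maximum.

3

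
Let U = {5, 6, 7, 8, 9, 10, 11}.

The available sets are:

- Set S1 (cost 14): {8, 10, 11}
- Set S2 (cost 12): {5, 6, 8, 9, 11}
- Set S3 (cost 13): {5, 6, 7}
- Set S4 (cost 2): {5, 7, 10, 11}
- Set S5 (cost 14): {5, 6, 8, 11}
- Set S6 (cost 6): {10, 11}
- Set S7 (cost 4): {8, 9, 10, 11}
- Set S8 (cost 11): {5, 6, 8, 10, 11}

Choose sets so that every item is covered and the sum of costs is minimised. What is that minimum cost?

14

S2, S4 together cover every item (S2 ∪ S4 = {5, 6, 7, 8, 9, 10, 11}); total cost 12 + 2 = 14.
The greedy pick S4, S7, S8 costs 17; no covering selection beats 14.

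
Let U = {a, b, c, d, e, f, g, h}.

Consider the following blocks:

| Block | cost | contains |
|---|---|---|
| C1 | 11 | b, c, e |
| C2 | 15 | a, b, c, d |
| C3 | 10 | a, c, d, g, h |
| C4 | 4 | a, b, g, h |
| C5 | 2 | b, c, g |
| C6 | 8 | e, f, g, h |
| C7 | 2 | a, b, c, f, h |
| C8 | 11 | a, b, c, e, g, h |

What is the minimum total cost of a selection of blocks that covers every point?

20

C3, C6, C7 together cover every point (C3 ∪ C6 ∪ C7 = {a, b, c, d, e, f, g, h}); total cost 10 + 8 + 2 = 20.
The greedy pick C7, C5, C6, C3 costs 22; no covering selection beats 20.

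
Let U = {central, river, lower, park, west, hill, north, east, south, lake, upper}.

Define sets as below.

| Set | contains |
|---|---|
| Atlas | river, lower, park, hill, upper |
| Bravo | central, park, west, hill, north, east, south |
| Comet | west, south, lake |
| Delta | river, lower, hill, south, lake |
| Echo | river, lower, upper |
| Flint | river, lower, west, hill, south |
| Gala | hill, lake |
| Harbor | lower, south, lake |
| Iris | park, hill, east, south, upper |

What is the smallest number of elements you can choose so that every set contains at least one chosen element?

The 3 elements {lower, hill, south} hit every set.
No choice of 2 elements meets every set, so 3 is the minimum.

3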